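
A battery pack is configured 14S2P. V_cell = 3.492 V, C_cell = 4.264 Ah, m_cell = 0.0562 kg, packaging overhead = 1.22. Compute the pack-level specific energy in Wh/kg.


Step 1: V_pack = 14 * 3.492 = 48.888 V
Step 2: C_pack = 2 * 4.264 = 8.528 Ah
Step 3: E_pack = V_pack * C_pack = 48.888 * 8.528 = 416.92 Wh
Step 4: m_pack = 14 * 2 * 0.0562 * 1.22 = 1.9198 kg
Step 5: ED = E_pack / m_pack = 416.92 / 1.9198 = 217.2 Wh/kg

217.2 Wh/kg


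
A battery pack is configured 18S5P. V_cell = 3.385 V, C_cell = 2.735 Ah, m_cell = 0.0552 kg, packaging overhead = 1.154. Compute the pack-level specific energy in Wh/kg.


Step 1: V_pack = 18 * 3.385 = 60.93 V
Step 2: C_pack = 5 * 2.735 = 13.675 Ah
Step 3: E_pack = V_pack * C_pack = 60.93 * 13.675 = 833.22 Wh
Step 4: m_pack = 18 * 5 * 0.0552 * 1.154 = 5.7331 kg
Step 5: ED = E_pack / m_pack = 833.22 / 5.7331 = 145.3 Wh/kg

145.3 Wh/kg


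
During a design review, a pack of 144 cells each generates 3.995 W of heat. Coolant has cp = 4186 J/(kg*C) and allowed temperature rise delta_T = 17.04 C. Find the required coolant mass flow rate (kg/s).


Step 1: Total heat Q = 144 * 3.995 W = 575.28 W
Step 2: denom = cp * dT = 4186 * 17.04 = 71329
Step 3: m_dot = 575.28 / 71329 = 0.008065 kg/s

0.008065 kg/s


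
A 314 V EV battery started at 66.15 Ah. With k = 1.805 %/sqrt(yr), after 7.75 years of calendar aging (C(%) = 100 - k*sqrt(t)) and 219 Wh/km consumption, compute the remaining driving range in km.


Step 1: capacity retention = 100 - 1.805 * sqrt(7.75) = 100 - 1.805 * 2.7839 = 94.975%
Step 2: C_now = 66.15 * 94.975/100 = 62.826 Ah
Step 3: E_pack = V * C_now = 314 * 62.826 = 19727 Wh
Step 4: range = E_pack / consumption = 19727 / 219 = 90.08 km

90.08 km


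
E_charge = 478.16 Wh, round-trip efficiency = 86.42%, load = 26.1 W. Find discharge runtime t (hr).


Step 1: E_discharge = eta/100 * E_charge = 86.42/100 * 478.16 = 413.23 Wh
Step 2: t = E_discharge / P = 413.23 / 26.1 = 15.83 hr

15.83 hr


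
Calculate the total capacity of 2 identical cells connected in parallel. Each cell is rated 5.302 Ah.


Parallel capacities add: 2 * 5.302 Ah = 10.604 Ah

10.604 Ah


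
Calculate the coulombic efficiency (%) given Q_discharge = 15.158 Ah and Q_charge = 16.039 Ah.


eta_c = Q_dis / Q_chg * 100 = 15.158 / 16.039 * 100 = 94.51%

94.51%


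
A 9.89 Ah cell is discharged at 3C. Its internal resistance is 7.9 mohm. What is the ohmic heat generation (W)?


Convert: R = 7.9 mohm = 0.0079 ohm
Step 1: I = C_rate * capacity = 3 * 9.89 = 29.67 A
Step 2: Q = I^2 * R = 29.67^2 * 0.0079 = 880.31 * 0.0079 = 6.954 W

6.954 W


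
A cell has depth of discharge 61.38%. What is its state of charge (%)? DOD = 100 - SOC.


SOC = 100 - DOD = 100 - 61.38 = 38.62%

38.62%


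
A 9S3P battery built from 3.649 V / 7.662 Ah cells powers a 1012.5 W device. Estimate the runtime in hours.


Step 1: E_pack = Ns * V_cell * Np * C_cell = 9 * 3.649 * 3 * 7.662 = 754.88 Wh
Step 2: t = E_pack / P = 754.88 / 1012.5 = 0.7456 hr

0.7456 hr


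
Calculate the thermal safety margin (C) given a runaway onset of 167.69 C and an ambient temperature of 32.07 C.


margin = T_onset - T_ambient = 167.69 - 32.07 = 135.62 C

135.62 C


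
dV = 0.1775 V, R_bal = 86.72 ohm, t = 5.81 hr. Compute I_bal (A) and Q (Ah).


First, Ohm's law: I_bal = 0.1775 V / 86.72 ohm = 0.0020468 A
Then Q = I * t = 0.0020468 A * 5.81 hr = 0.01189 Ah

I=0.0020468 A, Q=0.01189 Ah


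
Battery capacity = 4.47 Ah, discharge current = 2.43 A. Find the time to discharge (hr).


t = capacity / current = 4.47 / 2.43 = 1.840 hr

1.840 hr


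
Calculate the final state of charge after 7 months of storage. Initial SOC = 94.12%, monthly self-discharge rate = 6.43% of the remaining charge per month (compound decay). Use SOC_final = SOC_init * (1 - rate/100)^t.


decay = (1 - 6.43/100)^7 = 0.628
SOC_final = 94.12 * 0.628 = 59.11%

59.11%


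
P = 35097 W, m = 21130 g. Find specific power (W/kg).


Convert: m = 21130 g = 21.13 kg
SP = P / m = 35097 / 21.13 = 1661 W/kg

1661 W/kg


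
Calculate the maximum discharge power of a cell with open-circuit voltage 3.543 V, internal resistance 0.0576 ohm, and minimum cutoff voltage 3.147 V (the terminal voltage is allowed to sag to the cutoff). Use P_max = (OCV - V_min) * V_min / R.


dV = OCV - V_min = 0.396 V (so I_max = dV / R)
P_max = dV * V_min / R = 0.396 * 3.147 / 0.0576 = 21.64 W

21.64 W


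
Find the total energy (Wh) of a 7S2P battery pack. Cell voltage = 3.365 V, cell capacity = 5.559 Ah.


E = Ns * Vcell * Np * Ccell = 7 * 3.365 * 2 * 5.559 = 261.9 Wh

261.9 Wh


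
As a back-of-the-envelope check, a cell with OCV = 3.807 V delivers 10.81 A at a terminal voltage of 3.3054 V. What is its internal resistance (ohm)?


R = (OCV - V) / I = (3.807 - 3.3054) / 10.81 = 0.04640 ohm

0.04640 ohm


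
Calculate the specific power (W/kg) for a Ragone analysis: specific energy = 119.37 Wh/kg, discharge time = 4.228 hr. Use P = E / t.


P_specific = E / t = 119.37 / 4.228 = 28.23 W/kg

28.23 W/kg


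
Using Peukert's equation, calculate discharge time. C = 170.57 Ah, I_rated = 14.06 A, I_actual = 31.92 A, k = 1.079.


Step 1: t_rated = C / I_rated = 170.57 / 14.06 = 12.132 hr
Step 2: ratio = 14.06 / 31.92 = 0.44048
Step 3: ratio^k = 0.44048^1.079 = 0.41285
Step 4: t = t_rated * ratio^k = 12.132 * 0.41285 = 5.009 hr

5.009 hr


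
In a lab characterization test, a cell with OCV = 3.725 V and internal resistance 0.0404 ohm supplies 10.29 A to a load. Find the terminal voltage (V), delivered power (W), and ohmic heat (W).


Step 1: V_terminal = OCV - I*R = 3.725 - 10.29 * 0.0404 = 3.3093 V
Step 2: P_out = V_terminal * I = 3.3093 * 10.29 = 34.05 W
Step 3: Q = I^2 * R = 10.29^2 * 0.0404 = 4.278 W

V=3.3093 V, P=34.05 W, Q=4.278 W


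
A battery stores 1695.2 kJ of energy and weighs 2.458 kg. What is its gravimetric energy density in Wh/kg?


Convert: E = 1695.2 kJ = 470.89 Wh
ED = E / m = 470.89 / 2.458 = 191.6 Wh/kg

191.6 Wh/kg


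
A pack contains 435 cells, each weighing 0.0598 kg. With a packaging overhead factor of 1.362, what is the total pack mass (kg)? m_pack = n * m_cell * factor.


m_pack = n * m_cell * overhead = 435 * 0.0598 * 1.362 = 35.43 kg

35.43 kg


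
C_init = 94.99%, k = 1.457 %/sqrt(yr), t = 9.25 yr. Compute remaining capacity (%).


Step 1: sqrt(9.25 yr) = 3.0414
Step 2: drop = 1.457 * 3.0414 = 4.4313
Step 3: C_final = 94.99 - 4.4313 = 90.56%

90.56%


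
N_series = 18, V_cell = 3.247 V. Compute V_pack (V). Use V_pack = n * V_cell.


With 18 cells in series at 3.247 V each, V_pack = 58.446 V

58.446 V


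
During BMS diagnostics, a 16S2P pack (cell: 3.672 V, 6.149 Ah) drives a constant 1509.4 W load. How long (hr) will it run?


Step 1: E_pack = Ns * V_cell * Np * C_cell = 16 * 3.672 * 2 * 6.149 = 722.53 Wh
Step 2: t = E_pack / P = 722.53 / 1509.4 = 0.4787 hr

0.4787 hr


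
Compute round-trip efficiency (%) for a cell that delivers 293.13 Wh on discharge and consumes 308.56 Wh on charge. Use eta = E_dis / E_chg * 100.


eta_e = E_dis / E_chg * 100 = 293.13 / 308.56 * 100 = 95.00%

95.00%


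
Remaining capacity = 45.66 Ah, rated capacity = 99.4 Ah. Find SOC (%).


SOC% = 45.66 / 99.4 * 100 = 45.94%

45.94%


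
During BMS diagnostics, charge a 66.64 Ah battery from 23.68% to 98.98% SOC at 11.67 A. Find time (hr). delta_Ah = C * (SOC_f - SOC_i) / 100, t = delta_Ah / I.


Step 1: dSOC = 98.98% - 23.68% = 75.3%
Step 2: delta_Ah = 66.64 * 75.3 / 100 = 50.18 Ah
Step 3: t = 50.18 / 11.67 = 4.300 hr

4.300 hr


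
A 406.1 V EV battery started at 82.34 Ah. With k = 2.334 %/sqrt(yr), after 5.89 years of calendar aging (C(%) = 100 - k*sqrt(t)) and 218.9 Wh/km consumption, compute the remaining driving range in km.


Step 1: capacity retention = 100 - 2.334 * sqrt(5.89) = 100 - 2.334 * 2.4269 = 94.336%
Step 2: C_now = 82.34 * 94.336/100 = 77.676 Ah
Step 3: E_pack = V * C_now = 406.1 * 77.676 = 31544 Wh
Step 4: range = E_pack / consumption = 31544 / 218.9 = 144.1 km

144.1 km


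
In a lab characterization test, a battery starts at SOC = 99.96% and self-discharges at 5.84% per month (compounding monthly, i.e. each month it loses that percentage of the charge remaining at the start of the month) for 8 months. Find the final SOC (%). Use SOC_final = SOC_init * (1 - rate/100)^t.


decay = (1 - 5.84/100)^8 = 0.61792
SOC_final = 99.96 * 0.61792 = 61.77%

61.77%


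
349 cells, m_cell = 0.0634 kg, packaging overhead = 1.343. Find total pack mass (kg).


Cell mass sum = 349 * 0.0634 = 22.127 kg
With overhead 1.343: m_pack = 22.127 * 1.343 = 29.72 kg

29.72 kg


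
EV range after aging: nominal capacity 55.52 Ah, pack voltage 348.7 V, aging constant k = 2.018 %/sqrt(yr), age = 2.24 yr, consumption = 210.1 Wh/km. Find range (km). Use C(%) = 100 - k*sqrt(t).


Step 1: capacity retention = 100 - 2.018 * sqrt(2.24) = 100 - 2.018 * 1.4967 = 96.98%
Step 2: C_now = 55.52 * 96.98/100 = 53.843 Ah
Step 3: E_pack = V * C_now = 348.7 * 53.843 = 18775 Wh
Step 4: range = E_pack / consumption = 18775 / 210.1 = 89.36 km

89.36 km


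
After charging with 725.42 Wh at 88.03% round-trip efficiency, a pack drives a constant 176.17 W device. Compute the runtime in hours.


Step 1: E_discharge = eta/100 * E_charge = 88.03/100 * 725.42 = 638.59 Wh
Step 2: t = E_discharge / P = 638.59 / 176.17 = 3.625 hr

3.625 hr


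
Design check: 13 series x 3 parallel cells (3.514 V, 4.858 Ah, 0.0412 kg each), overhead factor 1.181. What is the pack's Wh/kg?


Step 1: V_pack = 13 * 3.514 = 45.682 V
Step 2: C_pack = 3 * 4.858 = 14.574 Ah
Step 3: E_pack = V_pack * C_pack = 45.682 * 14.574 = 665.77 Wh
Step 4: m_pack = 13 * 3 * 0.0412 * 1.181 = 1.8976 kg
Step 5: ED = E_pack / m_pack = 665.77 / 1.8976 = 350.8 Wh/kg

350.8 Wh/kg


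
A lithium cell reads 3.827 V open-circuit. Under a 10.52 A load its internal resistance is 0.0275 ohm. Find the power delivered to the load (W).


Step 1: V_terminal = OCV - I*R = 3.827 - 10.52 * 0.0275 = 3.5377 V
Step 2: P_out = V_terminal * I = 3.5377 * 10.52 = 37.22 W

37.22 W


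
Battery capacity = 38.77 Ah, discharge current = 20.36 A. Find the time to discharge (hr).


t = capacity / current = 38.77 / 20.36 = 1.904 hr

1.904 hr


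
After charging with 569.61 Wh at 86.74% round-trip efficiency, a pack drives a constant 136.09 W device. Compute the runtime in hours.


Step 1: E_discharge = eta/100 * E_charge = 86.74/100 * 569.61 = 494.08 Wh
Step 2: t = E_discharge / P = 494.08 / 136.09 = 3.631 hr

3.631 hr


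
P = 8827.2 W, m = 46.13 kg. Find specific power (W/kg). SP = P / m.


Specific power = 8827.2 W / 46.13 kg = 191.4 W/kg

191.4 W/kg


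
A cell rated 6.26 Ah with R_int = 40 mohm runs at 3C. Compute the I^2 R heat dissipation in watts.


Convert: R = 40 mohm = 0.04 ohm
Step 1: I = C_rate * capacity = 3 * 6.26 = 18.78 A
Step 2: Q = I^2 * R = 18.78^2 * 0.04 = 352.69 * 0.04 = 14.11 W

14.11 W


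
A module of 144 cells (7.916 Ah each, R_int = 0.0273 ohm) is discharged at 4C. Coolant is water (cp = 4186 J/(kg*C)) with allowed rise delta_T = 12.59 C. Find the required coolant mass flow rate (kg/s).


Step 1: I = 4 * 7.916 = 31.664 A
Step 2: Q_cell = I^2 * R = 31.664^2 * 0.0273 = 27.371 W
Step 3: Q_total = 144 * 27.371 = 3941.4 W
Step 4: m_dot = Q_total / (cp * dT) = 3941.4 / (4186 * 12.59) = 0.07479 kg/s

0.07479 kg/s


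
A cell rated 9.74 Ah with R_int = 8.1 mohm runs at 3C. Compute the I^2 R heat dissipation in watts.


Convert: R = 8.1 mohm = 0.0081 ohm
Step 1: I = C_rate * capacity = 3 * 9.74 = 29.22 A
Step 2: Q = I^2 * R = 29.22^2 * 0.0081 = 853.81 * 0.0081 = 6.916 W

6.916 W


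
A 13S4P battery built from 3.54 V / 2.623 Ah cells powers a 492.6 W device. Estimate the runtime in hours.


Step 1: E_pack = Ns * V_cell * Np * C_cell = 13 * 3.54 * 4 * 2.623 = 482.84 Wh
Step 2: t = E_pack / P = 482.84 / 492.6 = 0.9802 hr

0.9802 hr


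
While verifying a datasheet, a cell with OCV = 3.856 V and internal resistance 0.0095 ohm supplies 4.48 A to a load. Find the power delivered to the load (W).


Step 1: V_terminal = OCV - I*R = 3.856 - 4.48 * 0.0095 = 3.8134 V
Step 2: P_out = V_terminal * I = 3.8134 * 4.48 = 17.08 W

17.08 W


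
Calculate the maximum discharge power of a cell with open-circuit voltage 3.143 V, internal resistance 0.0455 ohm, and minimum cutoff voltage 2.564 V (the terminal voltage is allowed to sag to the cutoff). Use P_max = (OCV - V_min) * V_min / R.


dV = OCV - V_min = 0.579 V (so I_max = dV / R)
P_max = dV * V_min / R = 0.579 * 2.564 / 0.0455 = 32.63 W

32.63 W


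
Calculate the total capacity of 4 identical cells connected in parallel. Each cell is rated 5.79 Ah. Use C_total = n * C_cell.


C_total = 4 * 5.79 = 23.16 Ah

23.16 Ah


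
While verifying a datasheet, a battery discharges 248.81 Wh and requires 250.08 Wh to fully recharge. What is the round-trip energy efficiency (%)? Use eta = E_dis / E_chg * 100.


eta_e = E_dis / E_chg * 100 = 248.81 / 250.08 * 100 = 99.49%

99.49%


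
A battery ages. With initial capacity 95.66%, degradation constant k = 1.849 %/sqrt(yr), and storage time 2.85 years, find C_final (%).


sqrt(t) = sqrt(2.85) = 1.6882
C_final = 95.66 - 1.849 * 1.6882 = 92.54%

92.54%


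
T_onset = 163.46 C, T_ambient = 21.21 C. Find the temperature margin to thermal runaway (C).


margin = T_onset - T_ambient = 163.46 - 21.21 = 142.25 C

142.25 C


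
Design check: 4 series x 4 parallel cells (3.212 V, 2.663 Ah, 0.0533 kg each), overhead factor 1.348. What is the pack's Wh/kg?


Step 1: V_pack = 4 * 3.212 = 12.848 V
Step 2: C_pack = 4 * 2.663 = 10.652 Ah
Step 3: E_pack = V_pack * C_pack = 12.848 * 10.652 = 136.86 Wh
Step 4: m_pack = 4 * 4 * 0.0533 * 1.348 = 1.1496 kg
Step 5: ED = E_pack / m_pack = 136.86 / 1.1496 = 119.1 Wh/kg

119.1 Wh/kg


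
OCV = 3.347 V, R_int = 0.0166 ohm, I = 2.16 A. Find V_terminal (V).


IR drop = 2.16 * 0.0166 = 0.035856 V
V = 3.347 - 0.035856 = 3.311 V

3.311 V


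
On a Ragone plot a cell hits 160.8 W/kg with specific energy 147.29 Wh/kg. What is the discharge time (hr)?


t = E / P = 147.29 / 160.8 = 0.9160 hr

0.9160 hr


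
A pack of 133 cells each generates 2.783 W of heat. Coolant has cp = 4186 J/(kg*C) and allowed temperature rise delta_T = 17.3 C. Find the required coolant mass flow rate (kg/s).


Q_total = 133 * 2.783 = 370.14 W
m_dot = Q_total / (cp * dT) = 370.14 / (4186 * 17.3) = 0.005111 kg/s

0.005111 kg/s


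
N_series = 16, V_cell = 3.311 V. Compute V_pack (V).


Series voltages add: 16 * 3.311 V = 52.976 V

52.976 V


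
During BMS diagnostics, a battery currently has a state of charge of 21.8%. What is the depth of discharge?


Complement of SOC: DOD = 100% - 21.8% = 78.2%

78.2%


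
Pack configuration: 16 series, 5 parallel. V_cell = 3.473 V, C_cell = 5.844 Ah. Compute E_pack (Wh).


E = Ns * Vcell * Np * Ccell = 16 * 3.473 * 5 * 5.844 = 1624 Wh

1624 Wh


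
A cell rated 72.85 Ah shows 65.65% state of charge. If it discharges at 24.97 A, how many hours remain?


Step 1: remaining = SOC/100 * C_total = 65.65/100 * 72.85 = 47.826 Ah
Step 2: t = remaining / I = 47.826 / 24.97 = 1.915 hr

1.915 hr


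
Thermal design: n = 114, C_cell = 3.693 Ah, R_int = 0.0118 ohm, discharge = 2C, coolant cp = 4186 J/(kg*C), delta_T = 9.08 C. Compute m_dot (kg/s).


Step 1: I = 2 * 3.693 = 7.386 A
Step 2: Q_cell = I^2 * R = 7.386^2 * 0.0118 = 0.64373 W
Step 3: Q_total = 114 * 0.64373 = 73.385 W
Step 4: m_dot = Q_total / (cp * dT) = 73.385 / (4186 * 9.08) = 0.001931 kg/s

0.001931 kg/s


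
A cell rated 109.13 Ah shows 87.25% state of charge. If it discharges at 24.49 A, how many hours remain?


Step 1: remaining = SOC/100 * C_total = 87.25/100 * 109.13 = 95.216 Ah
Step 2: t = remaining / I = 95.216 / 24.49 = 3.888 hr

3.888 hr


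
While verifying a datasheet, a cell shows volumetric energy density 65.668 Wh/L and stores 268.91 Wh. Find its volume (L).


V = E / ED = 268.91 / 65.668 = 4.095 L

4.095 L


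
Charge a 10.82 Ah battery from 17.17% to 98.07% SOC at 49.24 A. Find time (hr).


Step 1: dSOC = 98.07% - 17.17% = 80.9%
Step 2: delta_Ah = 10.82 * 80.9 / 100 = 8.7534 Ah
Step 3: t = 8.7534 / 49.24 = 0.1778 hr

0.1778 hr


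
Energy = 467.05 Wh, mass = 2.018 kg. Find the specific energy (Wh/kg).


ED = E / m = 467.05 / 2.018 = 231.4 Wh/kg

231.4 Wh/kg


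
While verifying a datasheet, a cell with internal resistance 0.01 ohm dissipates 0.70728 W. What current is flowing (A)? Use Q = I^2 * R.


I = sqrt(Q / R) = sqrt(0.70728 / 0.01) = sqrt(70.728) = 8.410 A

8.410 A


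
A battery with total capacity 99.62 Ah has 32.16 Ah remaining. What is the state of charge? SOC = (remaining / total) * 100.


SOC% = 32.16 / 99.62 * 100 = 32.28%

32.28%


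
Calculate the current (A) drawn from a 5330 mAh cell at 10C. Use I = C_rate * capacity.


Convert: capacity = 5330 mAh = 5.33 Ah
At 10C: I = 10 * 5.33 Ah = 53.3 A

53.3 A


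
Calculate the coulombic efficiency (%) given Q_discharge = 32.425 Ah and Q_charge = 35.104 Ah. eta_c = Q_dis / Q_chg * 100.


eta_c = Q_dis / Q_chg * 100 = 32.425 / 35.104 * 100 = 92.37%

92.37%


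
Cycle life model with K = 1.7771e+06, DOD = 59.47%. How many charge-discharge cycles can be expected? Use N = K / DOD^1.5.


Step 1: DOD^1.5 = 59.47^1.5 = 458.61
Step 2: N = 1.7771e+06 / 458.61 = 3875 cycles

3875 cycles


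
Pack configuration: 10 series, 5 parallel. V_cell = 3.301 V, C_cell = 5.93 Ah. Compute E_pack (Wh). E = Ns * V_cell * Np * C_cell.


E = Ns * Vcell * Np * Ccell = 10 * 3.301 * 5 * 5.93 = 978.7 Wh

978.7 Wh


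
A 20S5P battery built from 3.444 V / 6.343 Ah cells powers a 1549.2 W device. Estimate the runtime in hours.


Step 1: E_pack = Ns * V_cell * Np * C_cell = 20 * 3.444 * 5 * 6.343 = 2184.5 Wh
Step 2: t = E_pack / P = 2184.5 / 1549.2 = 1.410 hr

1.410 hr


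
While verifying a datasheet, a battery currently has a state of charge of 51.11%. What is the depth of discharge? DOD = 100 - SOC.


Complement of SOC: DOD = 100% - 51.11% = 48.89%

48.89%


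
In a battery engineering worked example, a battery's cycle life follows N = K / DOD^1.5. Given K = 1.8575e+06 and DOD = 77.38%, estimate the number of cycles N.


Step 1: DOD^1.5 = 77.38^1.5 = 680.68
Step 2: N = 1.8575e+06 / 680.68 = 2729 cycles

2729 cycles


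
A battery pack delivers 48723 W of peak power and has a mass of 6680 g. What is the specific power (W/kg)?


Convert: m = 6680 g = 6.68 kg
Specific power = 48723 W / 6.68 kg = 7294 W/kg

7294 W/kg


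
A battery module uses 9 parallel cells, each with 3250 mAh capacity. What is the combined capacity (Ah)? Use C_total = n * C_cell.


Convert: C_cell = 3250 mAh = 3.25 Ah
C_total = 9 * 3.25 = 29.25 Ah

29.25 Ah


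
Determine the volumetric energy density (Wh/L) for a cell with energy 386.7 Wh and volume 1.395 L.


ED = E / V = 386.7 / 1.395 = 277.2 Wh/L

277.2 Wh/L


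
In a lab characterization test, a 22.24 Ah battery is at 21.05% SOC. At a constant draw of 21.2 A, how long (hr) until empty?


Step 1: remaining = SOC/100 * C_total = 21.05/100 * 22.24 = 4.6815 Ah
Step 2: t = remaining / I = 4.6815 / 21.2 = 0.2208 hr

0.2208 hr


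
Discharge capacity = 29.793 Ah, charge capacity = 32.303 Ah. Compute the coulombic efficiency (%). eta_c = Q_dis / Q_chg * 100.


eta_c = Q_dis / Q_chg * 100 = 29.793 / 32.303 * 100 = 92.23%

92.23%


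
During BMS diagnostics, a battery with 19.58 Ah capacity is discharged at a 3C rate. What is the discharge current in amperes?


At 3C: I = 3 * 19.58 Ah = 58.74 A

58.74 A


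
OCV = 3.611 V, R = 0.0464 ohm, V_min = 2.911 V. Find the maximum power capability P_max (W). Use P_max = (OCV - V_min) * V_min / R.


dV = OCV - V_min = 0.7 V (so I_max = dV / R)
P_max = dV * V_min / R = 0.7 * 2.911 / 0.0464 = 43.92 W

43.92 W


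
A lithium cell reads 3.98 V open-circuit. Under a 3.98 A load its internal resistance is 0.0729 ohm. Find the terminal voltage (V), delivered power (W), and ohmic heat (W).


Step 1: V_terminal = OCV - I*R = 3.98 - 3.98 * 0.0729 = 3.6899 V
Step 2: P_out = V_terminal * I = 3.6899 * 3.98 = 14.69 W
Step 3: Q = I^2 * R = 3.98^2 * 0.0729 = 1.155 W

V=3.6899 V, P=14.69 W, Q=1.155 W


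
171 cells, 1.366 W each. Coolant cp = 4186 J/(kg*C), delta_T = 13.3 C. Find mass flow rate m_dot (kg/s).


Q_total = 171 * 1.366 = 233.59 W
m_dot = Q_total / (cp * dT) = 233.59 / (4186 * 13.3) = 0.004196 kg/s

0.004196 kg/s


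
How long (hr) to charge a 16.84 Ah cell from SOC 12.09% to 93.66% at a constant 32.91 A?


Step 1: dSOC = 93.66% - 12.09% = 81.57%
Step 2: delta_Ah = 16.84 * 81.57 / 100 = 13.736 Ah
Step 3: t = 13.736 / 32.91 = 0.4174 hr

0.4174 hr


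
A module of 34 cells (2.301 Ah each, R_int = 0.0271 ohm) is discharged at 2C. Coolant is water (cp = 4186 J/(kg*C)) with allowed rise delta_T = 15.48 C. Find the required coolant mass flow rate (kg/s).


Step 1: I = 2 * 2.301 = 4.602 A
Step 2: Q_cell = I^2 * R = 4.602^2 * 0.0271 = 0.57393 W
Step 3: Q_total = 34 * 0.57393 = 19.514 W
Step 4: m_dot = Q_total / (cp * dT) = 19.514 / (4186 * 15.48) = 3.011e-04 kg/s

3.011e-04 kg/s


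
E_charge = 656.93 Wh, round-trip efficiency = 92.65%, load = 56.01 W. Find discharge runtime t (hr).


Step 1: E_discharge = eta/100 * E_charge = 92.65/100 * 656.93 = 608.65 Wh
Step 2: t = E_discharge / P = 608.65 / 56.01 = 10.87 hr

10.87 hr


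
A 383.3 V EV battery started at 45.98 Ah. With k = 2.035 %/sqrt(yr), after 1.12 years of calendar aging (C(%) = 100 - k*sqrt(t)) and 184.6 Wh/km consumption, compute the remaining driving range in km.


Step 1: capacity retention = 100 - 2.035 * sqrt(1.12) = 100 - 2.035 * 1.0583 = 97.846%
Step 2: C_now = 45.98 * 97.846/100 = 44.99 Ah
Step 3: E_pack = V * C_now = 383.3 * 44.99 = 17245 Wh
Step 4: range = E_pack / consumption = 17245 / 184.6 = 93.42 km

93.42 km


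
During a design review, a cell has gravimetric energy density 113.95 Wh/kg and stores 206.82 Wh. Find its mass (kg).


m = E / ED = 206.82 / 113.95 = 1.815 kg

1.815 kg


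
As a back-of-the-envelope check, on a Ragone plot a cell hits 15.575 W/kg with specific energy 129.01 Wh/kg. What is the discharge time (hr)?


t = E / P = 129.01 / 15.575 = 8.283 hr

8.283 hr


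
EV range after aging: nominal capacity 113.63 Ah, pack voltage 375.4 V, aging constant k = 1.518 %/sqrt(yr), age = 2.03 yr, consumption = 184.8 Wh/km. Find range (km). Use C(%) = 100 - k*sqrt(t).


Step 1: capacity retention = 100 - 1.518 * sqrt(2.03) = 100 - 1.518 * 1.4248 = 97.837%
Step 2: C_now = 113.63 * 97.837/100 = 111.17 Ah
Step 3: E_pack = V * C_now = 375.4 * 111.17 = 41733 Wh
Step 4: range = E_pack / consumption = 41733 / 184.8 = 225.8 km

225.8 km


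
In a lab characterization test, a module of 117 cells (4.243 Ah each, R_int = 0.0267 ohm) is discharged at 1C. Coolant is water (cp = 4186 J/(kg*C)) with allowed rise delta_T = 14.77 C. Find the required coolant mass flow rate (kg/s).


Step 1: I = 1 * 4.243 = 4.243 A
Step 2: Q_cell = I^2 * R = 4.243^2 * 0.0267 = 0.48068 W
Step 3: Q_total = 117 * 0.48068 = 56.24 W
Step 4: m_dot = Q_total / (cp * dT) = 56.24 / (4186 * 14.77) = 9.096e-04 kg/s

9.096e-04 kg/s


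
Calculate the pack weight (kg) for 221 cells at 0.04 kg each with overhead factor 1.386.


Cell mass sum = 221 * 0.04 = 8.84 kg
With overhead 1.386: m_pack = 8.84 * 1.386 = 12.25 kg

12.25 kg


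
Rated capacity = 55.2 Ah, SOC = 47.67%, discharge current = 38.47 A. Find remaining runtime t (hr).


Step 1: remaining = SOC/100 * C_total = 47.67/100 * 55.2 = 26.314 Ah
Step 2: t = remaining / I = 26.314 / 38.47 = 0.6840 hr

0.6840 hr


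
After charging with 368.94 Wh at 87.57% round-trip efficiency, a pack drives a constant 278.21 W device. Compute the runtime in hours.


Step 1: E_discharge = eta/100 * E_charge = 87.57/100 * 368.94 = 323.08 Wh
Step 2: t = E_discharge / P = 323.08 / 278.21 = 1.161 hr

1.161 hr


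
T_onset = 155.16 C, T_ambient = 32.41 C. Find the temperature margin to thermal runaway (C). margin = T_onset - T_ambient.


margin = T_onset - T_ambient = 155.16 - 32.41 = 122.75 C

122.75 C


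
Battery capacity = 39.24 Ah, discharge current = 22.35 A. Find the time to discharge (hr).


Runtime = 39.24 Ah / 22.35 A = 1.756 hr

1.756 hr


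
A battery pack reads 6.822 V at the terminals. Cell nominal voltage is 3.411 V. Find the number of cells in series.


Rearranging: n = V_pack / V_cell = 6.822 / 3.411 = 2 cells

2


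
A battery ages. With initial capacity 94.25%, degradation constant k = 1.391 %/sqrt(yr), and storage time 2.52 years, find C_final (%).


Step 1: sqrt(2.52 yr) = 1.5875
Step 2: drop = 1.391 * 1.5875 = 2.2082
Step 3: C_final = 94.25 - 2.2082 = 92.04%

92.04%


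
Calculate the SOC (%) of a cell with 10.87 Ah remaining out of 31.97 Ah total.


SOC% = 10.87 / 31.97 * 100 = 34.00%

34.00%


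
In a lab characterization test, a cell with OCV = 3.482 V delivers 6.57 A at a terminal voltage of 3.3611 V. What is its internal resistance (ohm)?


R = (OCV - V) / I = (3.482 - 3.3611) / 6.57 = 0.01840 ohm

0.01840 ohm


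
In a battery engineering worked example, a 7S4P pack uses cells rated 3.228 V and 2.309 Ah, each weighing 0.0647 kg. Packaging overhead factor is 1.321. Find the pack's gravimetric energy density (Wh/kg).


Step 1: V_pack = 7 * 3.228 = 22.596 V
Step 2: C_pack = 4 * 2.309 = 9.236 Ah
Step 3: E_pack = V_pack * C_pack = 22.596 * 9.236 = 208.7 Wh
Step 4: m_pack = 7 * 4 * 0.0647 * 1.321 = 2.3931 kg
Step 5: ED = E_pack / m_pack = 208.7 / 2.3931 = 87.21 Wh/kg

87.21 Wh/kg


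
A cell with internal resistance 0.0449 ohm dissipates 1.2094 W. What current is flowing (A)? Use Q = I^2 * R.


I = sqrt(Q / R) = sqrt(1.2094 / 0.0449) = sqrt(26.935) = 5.190 A

5.190 A


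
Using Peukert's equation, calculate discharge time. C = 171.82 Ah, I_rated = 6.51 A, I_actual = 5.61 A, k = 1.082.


Step 1: t_rated = C / I_rated = 171.82 / 6.51 = 26.393 hr
Step 2: ratio = 6.51 / 5.61 = 1.1604
Step 3: ratio^k = 1.1604^1.082 = 1.1746
Step 4: t = t_rated * ratio^k = 26.393 * 1.1746 = 31.00 hr

31.00 hr


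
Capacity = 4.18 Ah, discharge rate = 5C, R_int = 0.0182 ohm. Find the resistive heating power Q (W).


Step 1: I = C_rate * capacity = 5 * 4.18 = 20.9 A
Step 2: Q = I^2 * R = 20.9^2 * 0.0182 = 436.81 * 0.0182 = 7.950 W

7.950 W


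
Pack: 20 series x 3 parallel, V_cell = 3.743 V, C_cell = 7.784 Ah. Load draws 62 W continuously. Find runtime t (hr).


Step 1: E_pack = Ns * V_cell * Np * C_cell = 20 * 3.743 * 3 * 7.784 = 1748.1 Wh
Step 2: t = E_pack / P = 1748.1 / 62 = 28.20 hr

28.20 hr


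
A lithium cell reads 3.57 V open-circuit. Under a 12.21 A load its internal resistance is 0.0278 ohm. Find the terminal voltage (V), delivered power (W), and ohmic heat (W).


Step 1: V_terminal = OCV - I*R = 3.57 - 12.21 * 0.0278 = 3.2306 V
Step 2: P_out = V_terminal * I = 3.2306 * 12.21 = 39.45 W
Step 3: Q = I^2 * R = 12.21^2 * 0.0278 = 4.145 W

V=3.2306 V, P=39.45 W, Q=4.145 W


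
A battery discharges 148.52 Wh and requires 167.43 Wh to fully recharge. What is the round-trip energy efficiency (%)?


eta_e = E_dis / E_chg * 100 = 148.52 / 167.43 * 100 = 88.71%

88.71%


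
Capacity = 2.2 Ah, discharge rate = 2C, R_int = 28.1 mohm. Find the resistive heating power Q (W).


Convert: R = 28.1 mohm = 0.0281 ohm
Step 1: I = C_rate * capacity = 2 * 2.2 = 4.4 A
Step 2: Q = I^2 * R = 4.4^2 * 0.0281 = 19.36 * 0.0281 = 0.5440 W

0.5440 W


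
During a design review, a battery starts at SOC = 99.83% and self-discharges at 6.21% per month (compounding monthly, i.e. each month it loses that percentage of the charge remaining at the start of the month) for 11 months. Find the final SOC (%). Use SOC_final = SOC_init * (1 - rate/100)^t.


decay = (1 - 6.21/100)^11 = 0.49399
SOC_final = 99.83 * 0.49399 = 49.32%

49.32%


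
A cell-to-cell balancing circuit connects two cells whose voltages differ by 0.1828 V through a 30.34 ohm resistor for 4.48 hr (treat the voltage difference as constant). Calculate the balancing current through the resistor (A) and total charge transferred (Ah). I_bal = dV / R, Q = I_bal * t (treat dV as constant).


I_bal = dV / R = 0.1828 / 30.34 = 0.006025 A
Q = I_bal * t = 0.006025 * 4.48 = 0.02699 Ah

I=0.006025 A, Q=0.02699 Ah


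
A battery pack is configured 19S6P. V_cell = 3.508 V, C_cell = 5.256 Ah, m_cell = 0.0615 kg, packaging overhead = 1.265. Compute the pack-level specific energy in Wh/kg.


Step 1: V_pack = 19 * 3.508 = 66.652 V
Step 2: C_pack = 6 * 5.256 = 31.536 Ah
Step 3: E_pack = V_pack * C_pack = 66.652 * 31.536 = 2101.9 Wh
Step 4: m_pack = 19 * 6 * 0.0615 * 1.265 = 8.8689 kg
Step 5: ED = E_pack / m_pack = 2101.9 / 8.8689 = 237.0 Wh/kg

237.0 Wh/kg


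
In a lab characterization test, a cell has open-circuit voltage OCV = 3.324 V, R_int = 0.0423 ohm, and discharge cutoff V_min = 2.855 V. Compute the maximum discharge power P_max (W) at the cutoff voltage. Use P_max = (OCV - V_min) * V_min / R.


P_max = (OCV - V_min) * V_min / R = (3.324 - 2.855) * 2.855 / 0.0423 = 0.469 * 2.855 / 0.0423 = 31.65 W

31.65 W


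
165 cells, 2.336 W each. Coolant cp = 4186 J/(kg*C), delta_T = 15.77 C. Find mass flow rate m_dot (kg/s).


Step 1: Total heat Q = 165 * 2.336 W = 385.44 W
Step 2: denom = cp * dT = 4186 * 15.77 = 66013
Step 3: m_dot = 385.44 / 66013 = 0.005839 kg/s

0.005839 kg/s


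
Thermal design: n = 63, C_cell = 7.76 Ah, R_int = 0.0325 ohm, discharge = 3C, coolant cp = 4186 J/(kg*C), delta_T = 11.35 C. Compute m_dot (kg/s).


Step 1: I = 3 * 7.76 = 23.28 A
Step 2: Q_cell = I^2 * R = 23.28^2 * 0.0325 = 17.614 W
Step 3: Q_total = 63 * 17.614 = 1109.7 W
Step 4: m_dot = Q_total / (cp * dT) = 1109.7 / (4186 * 11.35) = 0.02336 kg/s

0.02336 kg/s


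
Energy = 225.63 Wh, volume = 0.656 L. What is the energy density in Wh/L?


Volumetric ED = 225.63 Wh / 0.656 L = 343.9 Wh/L

343.9 Wh/L


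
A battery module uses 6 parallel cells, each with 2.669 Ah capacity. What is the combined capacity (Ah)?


Parallel capacities add: 6 * 2.669 Ah = 16.014 Ah

16.014 Ah


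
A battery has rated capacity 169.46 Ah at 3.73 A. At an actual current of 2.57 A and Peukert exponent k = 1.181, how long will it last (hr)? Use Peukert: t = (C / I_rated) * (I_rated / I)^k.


Step 1: t_rated = C / I_rated = 169.46 / 3.73 = 45.432 hr
Step 2: ratio = 3.73 / 2.57 = 1.4514
Step 3: ratio^k = 1.4514^1.181 = 1.5526
Step 4: t = t_rated * ratio^k = 45.432 * 1.5526 = 70.54 hr

70.54 hr


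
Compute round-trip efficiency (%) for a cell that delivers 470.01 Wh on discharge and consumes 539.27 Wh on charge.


Round-trip efficiency = 470.01/539.27 * 100% = 87.16%

87.16%


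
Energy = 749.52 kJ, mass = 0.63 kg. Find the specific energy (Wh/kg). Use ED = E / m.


Convert: E = 749.52 kJ = 208.2 Wh
ED = E / m = 208.2 / 0.63 = 330.5 Wh/kg

330.5 Wh/kg


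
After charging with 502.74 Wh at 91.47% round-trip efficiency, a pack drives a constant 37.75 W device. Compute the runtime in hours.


Step 1: E_discharge = eta/100 * E_charge = 91.47/100 * 502.74 = 459.86 Wh
Step 2: t = E_discharge / P = 459.86 / 37.75 = 12.18 hr

12.18 hr


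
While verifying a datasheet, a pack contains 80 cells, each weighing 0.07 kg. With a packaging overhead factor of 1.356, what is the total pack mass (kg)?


m_pack = n * m_cell * overhead = 80 * 0.07 * 1.356 = 7.594 kg

7.594 kg


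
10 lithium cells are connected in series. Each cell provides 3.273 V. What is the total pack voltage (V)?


V_pack = n * V_cell = 10 * 3.273 = 32.73 V

32.73 V


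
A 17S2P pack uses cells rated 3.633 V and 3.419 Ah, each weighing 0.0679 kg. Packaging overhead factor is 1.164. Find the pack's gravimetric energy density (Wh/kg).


Step 1: V_pack = 17 * 3.633 = 61.761 V
Step 2: C_pack = 2 * 3.419 = 6.838 Ah
Step 3: E_pack = V_pack * C_pack = 61.761 * 6.838 = 422.32 Wh
Step 4: m_pack = 17 * 2 * 0.0679 * 1.164 = 2.6872 kg
Step 5: ED = E_pack / m_pack = 422.32 / 2.6872 = 157.2 Wh/kg

157.2 Wh/kg


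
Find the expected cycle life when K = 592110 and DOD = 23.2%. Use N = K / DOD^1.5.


Step 1: DOD^1.5 = 23.2^1.5 = 111.75
Step 2: N = 592110 / 111.75 = 5299 cycles

5299 cycles


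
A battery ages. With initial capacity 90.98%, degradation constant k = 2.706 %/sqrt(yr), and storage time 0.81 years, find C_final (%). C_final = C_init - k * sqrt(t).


sqrt(t) = sqrt(0.81) = 0.9
C_final = 90.98 - 2.706 * 0.9 = 88.54%

88.54%


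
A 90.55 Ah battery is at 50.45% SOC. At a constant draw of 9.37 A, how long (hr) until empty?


Step 1: remaining = SOC/100 * C_total = 50.45/100 * 90.55 = 45.682 Ah
Step 2: t = remaining / I = 45.682 / 9.37 = 4.875 hr

4.875 hr


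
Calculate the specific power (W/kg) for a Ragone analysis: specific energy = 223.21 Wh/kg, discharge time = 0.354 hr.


P_specific = E / t = 223.21 / 0.354 = 630.5 W/kg

630.5 W/kg


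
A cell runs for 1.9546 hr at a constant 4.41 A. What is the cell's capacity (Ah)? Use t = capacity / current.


C = I * t = 4.41 * 1.9546 = 8.620 Ah

8.620 Ah


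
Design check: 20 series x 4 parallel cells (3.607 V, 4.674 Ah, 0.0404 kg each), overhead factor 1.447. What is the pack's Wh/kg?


Step 1: V_pack = 20 * 3.607 = 72.14 V
Step 2: C_pack = 4 * 4.674 = 18.696 Ah
Step 3: E_pack = V_pack * C_pack = 72.14 * 18.696 = 1348.7 Wh
Step 4: m_pack = 20 * 4 * 0.0404 * 1.447 = 4.6767 kg
Step 5: ED = E_pack / m_pack = 1348.7 / 4.6767 = 288.4 Wh/kg

288.4 Wh/kg


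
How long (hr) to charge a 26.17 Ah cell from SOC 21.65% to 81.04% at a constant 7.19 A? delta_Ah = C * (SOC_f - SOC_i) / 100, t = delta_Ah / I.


Step 1: dSOC = 81.04% - 21.65% = 59.39%
Step 2: delta_Ah = 26.17 * 59.39 / 100 = 15.542 Ah
Step 3: t = 15.542 / 7.19 = 2.162 hr

2.162 hr


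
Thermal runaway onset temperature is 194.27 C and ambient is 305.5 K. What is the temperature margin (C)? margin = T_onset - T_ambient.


Convert: T_ambient = 305.5 K = 32.35 C
margin = 194.27 - 32.35 = 161.92 C

161.92 C


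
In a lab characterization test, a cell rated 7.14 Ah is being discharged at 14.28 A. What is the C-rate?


Rearranging: C_rate = 14.28 / 7.14 = 2C

2C


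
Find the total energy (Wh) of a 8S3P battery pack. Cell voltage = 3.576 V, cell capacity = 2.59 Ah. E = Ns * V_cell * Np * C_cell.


E = Ns * Vcell * Np * Ccell = 8 * 3.576 * 3 * 2.59 = 222.3 Wh

222.3 Wh


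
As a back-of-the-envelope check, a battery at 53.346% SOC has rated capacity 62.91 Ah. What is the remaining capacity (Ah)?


remaining = SOC / 100 * total = 53.346 / 100 * 62.91 = 33.56 Ah

33.56 Ah


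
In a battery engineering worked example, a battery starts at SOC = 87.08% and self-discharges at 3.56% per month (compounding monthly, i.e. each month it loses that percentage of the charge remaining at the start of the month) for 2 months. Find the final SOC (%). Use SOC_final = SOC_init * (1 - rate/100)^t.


Monthly retention factor = 1 - 3.56/100 = 0.9644
Over 2 months: factor^2 = 0.93007
SOC_final = 87.08 * 0.93007 = 80.99%

80.99%


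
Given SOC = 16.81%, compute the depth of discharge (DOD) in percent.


DOD = 100 - SOC = 100 - 16.81 = 83.19%

83.19%


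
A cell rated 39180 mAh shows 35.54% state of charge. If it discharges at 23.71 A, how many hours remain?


Convert: C_total = 39180 mAh = 39.18 Ah
Step 1: remaining = SOC/100 * C_total = 35.54/100 * 39.18 = 13.925 Ah
Step 2: t = remaining / I = 13.925 / 23.71 = 0.5873 hr

0.5873 hr


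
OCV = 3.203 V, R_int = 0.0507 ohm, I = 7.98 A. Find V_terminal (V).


V = OCV - I*R = 3.203 - 7.98 * 0.0507 = 2.798 V

2.798 V


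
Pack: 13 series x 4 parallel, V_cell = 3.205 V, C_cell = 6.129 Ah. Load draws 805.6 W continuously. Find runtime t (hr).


Step 1: E_pack = Ns * V_cell * Np * C_cell = 13 * 3.205 * 4 * 6.129 = 1021.5 Wh
Step 2: t = E_pack / P = 1021.5 / 805.6 = 1.268 hr

1.268 hr


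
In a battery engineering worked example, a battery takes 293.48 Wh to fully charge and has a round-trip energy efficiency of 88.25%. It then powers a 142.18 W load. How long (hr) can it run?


Step 1: E_discharge = eta/100 * E_charge = 88.25/100 * 293.48 = 259 Wh
Step 2: t = E_discharge / P = 259 / 142.18 = 1.822 hr

1.822 hr


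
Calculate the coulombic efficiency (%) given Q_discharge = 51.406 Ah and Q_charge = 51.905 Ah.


eta_c = Q_dis / Q_chg * 100 = 51.406 / 51.905 * 100 = 99.04%

99.04%


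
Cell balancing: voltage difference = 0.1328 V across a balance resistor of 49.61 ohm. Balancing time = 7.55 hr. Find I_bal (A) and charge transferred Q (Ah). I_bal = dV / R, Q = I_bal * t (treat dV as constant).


I_bal = dV / R = 0.1328 / 49.61 = 0.0026769 A
Q = I_bal * t = 0.0026769 * 7.55 = 0.02021 Ah

I=0.0026769 A, Q=0.02021 Ah


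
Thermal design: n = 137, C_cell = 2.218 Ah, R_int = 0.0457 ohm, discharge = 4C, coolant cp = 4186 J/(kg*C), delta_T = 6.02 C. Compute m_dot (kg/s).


Step 1: I = 4 * 2.218 = 8.872 A
Step 2: Q_cell = I^2 * R = 8.872^2 * 0.0457 = 3.5972 W
Step 3: Q_total = 137 * 3.5972 = 492.82 W
Step 4: m_dot = Q_total / (cp * dT) = 492.82 / (4186 * 6.02) = 0.01956 kg/s

0.01956 kg/s


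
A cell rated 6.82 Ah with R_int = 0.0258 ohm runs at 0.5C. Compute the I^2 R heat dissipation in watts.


Step 1: I = C_rate * capacity = 0.5 * 6.82 = 3.41 A
Step 2: Q = I^2 * R = 3.41^2 * 0.0258 = 11.628 * 0.0258 = 0.3000 W

0.3000 W


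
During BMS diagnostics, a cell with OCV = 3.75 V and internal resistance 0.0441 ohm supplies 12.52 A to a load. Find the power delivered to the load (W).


Step 1: V_terminal = OCV - I*R = 3.75 - 12.52 * 0.0441 = 3.1979 V
Step 2: P_out = V_terminal * I = 3.1979 * 12.52 = 40.04 W

40.04 W


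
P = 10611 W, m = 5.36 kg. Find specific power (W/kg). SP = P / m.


Specific power = 10611 W / 5.36 kg = 1980 W/kg

1980 W/kg


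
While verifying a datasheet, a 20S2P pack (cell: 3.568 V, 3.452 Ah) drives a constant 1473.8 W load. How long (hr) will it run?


Step 1: E_pack = Ns * V_cell * Np * C_cell = 20 * 3.568 * 2 * 3.452 = 492.67 Wh
Step 2: t = E_pack / P = 492.67 / 1473.8 = 0.3343 hr

0.3343 hr


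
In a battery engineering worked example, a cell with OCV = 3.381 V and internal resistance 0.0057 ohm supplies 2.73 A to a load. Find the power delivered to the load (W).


Step 1: V_terminal = OCV - I*R = 3.381 - 2.73 * 0.0057 = 3.3654 V
Step 2: P_out = V_terminal * I = 3.3654 * 2.73 = 9.188 W

9.188 W


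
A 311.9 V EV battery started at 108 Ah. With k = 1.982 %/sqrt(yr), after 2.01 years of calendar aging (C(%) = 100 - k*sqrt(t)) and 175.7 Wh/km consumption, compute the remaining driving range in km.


Step 1: capacity retention = 100 - 1.982 * sqrt(2.01) = 100 - 1.982 * 1.4177 = 97.19%
Step 2: C_now = 108 * 97.19/100 = 104.97 Ah
Step 3: E_pack = V * C_now = 311.9 * 104.97 = 32740 Wh
Step 4: range = E_pack / consumption = 32740 / 175.7 = 186.3 km

186.3 km


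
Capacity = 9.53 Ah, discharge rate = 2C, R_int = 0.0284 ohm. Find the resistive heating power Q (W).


Step 1: I = C_rate * capacity = 2 * 9.53 = 19.06 A
Step 2: Q = I^2 * R = 19.06^2 * 0.0284 = 363.28 * 0.0284 = 10.32 W

10.32 W


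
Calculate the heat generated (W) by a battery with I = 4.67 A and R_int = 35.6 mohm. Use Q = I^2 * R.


Convert: R = 35.6 mohm = 0.0356 ohm
I^2 = 21.809
Q = 21.809 * 0.0356 = 0.7764 W

0.7764 W


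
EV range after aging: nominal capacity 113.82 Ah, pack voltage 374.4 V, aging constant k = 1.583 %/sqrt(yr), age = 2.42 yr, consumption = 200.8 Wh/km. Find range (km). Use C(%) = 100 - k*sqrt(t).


Step 1: capacity retention = 100 - 1.583 * sqrt(2.42) = 100 - 1.583 * 1.5556 = 97.537%
Step 2: C_now = 113.82 * 97.537/100 = 111.02 Ah
Step 3: E_pack = V * C_now = 374.4 * 111.02 = 41566 Wh
Step 4: range = E_pack / consumption = 41566 / 200.8 = 207.0 km

207.0 km
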